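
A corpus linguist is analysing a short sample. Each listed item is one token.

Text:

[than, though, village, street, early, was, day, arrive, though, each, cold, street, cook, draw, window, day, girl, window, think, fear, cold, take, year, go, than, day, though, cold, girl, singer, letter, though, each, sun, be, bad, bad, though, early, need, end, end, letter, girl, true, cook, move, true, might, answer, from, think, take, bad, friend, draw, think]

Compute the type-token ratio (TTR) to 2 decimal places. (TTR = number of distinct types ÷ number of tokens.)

N = 57 tokens, V = 32 types.
TTR = V / N = 32 / 57 = 0.56

0.56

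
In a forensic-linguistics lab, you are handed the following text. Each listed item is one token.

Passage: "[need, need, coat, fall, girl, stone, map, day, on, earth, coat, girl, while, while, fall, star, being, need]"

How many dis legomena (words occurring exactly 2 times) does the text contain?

4

Frequencies: need:3, coat:2, fall:2, girl:2, while:2, stone:1, map:1, day:1, on:1, earth:1, star:1, being:1
Words with frequency 2: coat, fall, girl, while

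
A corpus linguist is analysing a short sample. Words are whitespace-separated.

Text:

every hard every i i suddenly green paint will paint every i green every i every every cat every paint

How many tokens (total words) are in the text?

20

Tokens: every, hard, every, i, i, suddenly, green, paint, will, paint, every, i, green, every, i, every, every, cat, every, paint
N = 20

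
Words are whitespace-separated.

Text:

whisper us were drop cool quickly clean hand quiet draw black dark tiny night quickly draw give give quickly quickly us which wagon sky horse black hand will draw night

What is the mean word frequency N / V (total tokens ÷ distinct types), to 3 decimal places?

N = 30 tokens, V = 20 types.
Mean frequency = N / V = 30 / 20 = 1.500

1.500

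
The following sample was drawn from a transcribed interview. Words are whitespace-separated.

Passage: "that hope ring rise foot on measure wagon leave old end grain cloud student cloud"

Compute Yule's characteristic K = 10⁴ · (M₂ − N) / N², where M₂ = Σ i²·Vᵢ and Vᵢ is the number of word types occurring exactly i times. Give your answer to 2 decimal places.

88.89

Frequencies: cloud:2, that:1, hope:1, ring:1, rise:1, foot:1, on:1, measure:1, wagon:1, leave:1, old:1, end:1, grain:1, student:1
N = 15. Frequency spectrum: V_1=13, V_2=1
M₂ = 1²·13 + 2²·1 = 17
K = 10000 × (17 − 15) / 15² = 88.89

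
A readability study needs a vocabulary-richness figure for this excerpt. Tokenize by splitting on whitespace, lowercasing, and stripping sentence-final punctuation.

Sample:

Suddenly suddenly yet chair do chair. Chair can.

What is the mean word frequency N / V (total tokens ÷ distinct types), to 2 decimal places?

1.60

N = 8 tokens, V = 5 types.
Mean frequency = N / V = 8 / 5 = 1.60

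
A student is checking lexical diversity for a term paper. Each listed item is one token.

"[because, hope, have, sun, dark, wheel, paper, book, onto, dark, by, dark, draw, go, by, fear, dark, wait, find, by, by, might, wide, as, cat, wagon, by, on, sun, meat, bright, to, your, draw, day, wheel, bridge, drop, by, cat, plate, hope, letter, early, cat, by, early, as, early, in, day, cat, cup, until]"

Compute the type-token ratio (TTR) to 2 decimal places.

0.63

N = 54 tokens, V = 34 types.
TTR = V / N = 34 / 54 = 0.63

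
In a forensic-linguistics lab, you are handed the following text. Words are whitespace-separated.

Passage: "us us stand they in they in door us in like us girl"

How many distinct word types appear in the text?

Distinct types: {door, girl, in, like, stand, they, us}
V = 7

7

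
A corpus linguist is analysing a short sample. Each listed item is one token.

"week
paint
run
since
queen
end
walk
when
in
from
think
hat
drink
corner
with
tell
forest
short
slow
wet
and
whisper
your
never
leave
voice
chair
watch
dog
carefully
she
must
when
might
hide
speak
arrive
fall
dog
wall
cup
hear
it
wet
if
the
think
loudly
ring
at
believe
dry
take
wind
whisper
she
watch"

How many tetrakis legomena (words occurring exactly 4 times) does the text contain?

Frequencies: when:2, think:2, wet:2, whisper:2, watch:2, dog:2, she:2, week:1, paint:1, run:1, since:1, queen:1, end:1, walk:1, in:1, from:1, hat:1, drink:1, corner:1, with:1, … (30 more, each freq 1)
Words with frequency 4: (none)

0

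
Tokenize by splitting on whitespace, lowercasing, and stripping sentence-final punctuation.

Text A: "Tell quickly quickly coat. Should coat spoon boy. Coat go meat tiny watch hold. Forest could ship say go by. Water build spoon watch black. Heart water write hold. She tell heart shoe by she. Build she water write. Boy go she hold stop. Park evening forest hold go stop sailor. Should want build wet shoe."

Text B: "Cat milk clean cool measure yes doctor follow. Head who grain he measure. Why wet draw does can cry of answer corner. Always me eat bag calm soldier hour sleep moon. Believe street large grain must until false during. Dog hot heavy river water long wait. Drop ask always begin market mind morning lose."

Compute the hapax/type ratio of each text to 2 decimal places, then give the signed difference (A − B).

A: hapax=11, V=29, ratio=0.38
B: hapax=48, V=51, ratio=0.94
Difference = 0.38 − 0.94 = -0.56

-0.56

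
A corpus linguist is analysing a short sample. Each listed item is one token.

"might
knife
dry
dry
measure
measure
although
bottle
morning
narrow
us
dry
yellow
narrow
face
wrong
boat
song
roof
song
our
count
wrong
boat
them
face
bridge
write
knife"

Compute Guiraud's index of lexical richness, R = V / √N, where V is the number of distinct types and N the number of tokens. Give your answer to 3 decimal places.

N = 29, V = 20.
√N = 5.385165
R = 20 / 5.385165 = 3.714

3.714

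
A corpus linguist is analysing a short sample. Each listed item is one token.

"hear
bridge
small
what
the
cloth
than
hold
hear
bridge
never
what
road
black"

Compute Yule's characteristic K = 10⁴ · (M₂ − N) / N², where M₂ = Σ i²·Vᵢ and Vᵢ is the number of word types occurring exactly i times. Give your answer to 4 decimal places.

Frequencies: hear:2, bridge:2, what:2, small:1, the:1, cloth:1, than:1, hold:1, never:1, road:1, black:1
N = 14. Frequency spectrum: V_1=8, V_2=3
M₂ = 1²·8 + 2²·3 = 20
K = 10000 × (20 − 14) / 14² = 306.1224

306.1224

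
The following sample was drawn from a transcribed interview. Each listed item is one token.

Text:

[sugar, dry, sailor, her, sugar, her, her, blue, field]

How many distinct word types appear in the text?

6

Distinct types: {blue, dry, field, her, sailor, sugar}
V = 6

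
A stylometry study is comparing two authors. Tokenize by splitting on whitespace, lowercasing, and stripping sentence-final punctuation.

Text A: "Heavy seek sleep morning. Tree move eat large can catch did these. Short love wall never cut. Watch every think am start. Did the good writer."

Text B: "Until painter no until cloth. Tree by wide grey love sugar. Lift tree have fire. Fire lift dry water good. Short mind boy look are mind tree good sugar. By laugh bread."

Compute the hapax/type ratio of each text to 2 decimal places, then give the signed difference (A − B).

A: hapax=24, V=25, ratio=0.96
B: hapax=15, V=23, ratio=0.65
Difference = 0.96 − 0.65 = 0.31

0.31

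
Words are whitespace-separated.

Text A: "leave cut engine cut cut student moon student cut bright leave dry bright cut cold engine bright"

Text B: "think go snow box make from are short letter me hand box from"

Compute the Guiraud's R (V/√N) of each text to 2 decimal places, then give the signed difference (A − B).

-1.11

A: V=8, N=17, R=1.94
B: V=11, N=13, R=3.05
Difference = 1.94 − 3.05 = -1.11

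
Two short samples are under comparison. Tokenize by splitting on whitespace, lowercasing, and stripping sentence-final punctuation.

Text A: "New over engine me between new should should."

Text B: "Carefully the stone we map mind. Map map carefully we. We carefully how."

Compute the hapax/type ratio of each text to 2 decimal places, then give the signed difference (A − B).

0.10

A: hapax=4, V=6, ratio=0.67
B: hapax=4, V=7, ratio=0.57
Difference = 0.67 − 0.57 = 0.10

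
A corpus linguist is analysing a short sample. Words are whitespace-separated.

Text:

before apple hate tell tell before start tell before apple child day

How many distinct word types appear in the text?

7

Distinct types: {apple, before, child, day, hate, start, tell}
V = 7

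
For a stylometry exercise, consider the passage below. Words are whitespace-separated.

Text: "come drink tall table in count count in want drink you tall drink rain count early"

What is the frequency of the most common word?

Frequencies: drink:3, count:3, tall:2, in:2, come:1, table:1, want:1, you:1, rain:1, early:1
Most common: 'drink' with frequency 3.

3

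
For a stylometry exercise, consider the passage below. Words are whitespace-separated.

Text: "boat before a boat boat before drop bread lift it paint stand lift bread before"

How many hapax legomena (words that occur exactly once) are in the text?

Frequencies: boat:3, before:3, bread:2, lift:2, a:1, drop:1, it:1, paint:1, stand:1
Hapax (freq=1): a, drop, it, paint, stand

5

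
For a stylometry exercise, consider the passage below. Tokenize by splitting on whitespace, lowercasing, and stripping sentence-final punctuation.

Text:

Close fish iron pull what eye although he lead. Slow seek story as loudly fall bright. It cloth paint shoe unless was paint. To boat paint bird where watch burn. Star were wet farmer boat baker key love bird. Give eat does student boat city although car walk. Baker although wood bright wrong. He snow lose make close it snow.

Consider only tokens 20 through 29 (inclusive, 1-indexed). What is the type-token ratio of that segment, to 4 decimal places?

0.9000

Segment tokens 20–29: shoe, unless, was, paint, to, boat, paint, bird, where, watch
Segment N = 10, segment V = 9.
TTR = 9 / 10 = 0.9000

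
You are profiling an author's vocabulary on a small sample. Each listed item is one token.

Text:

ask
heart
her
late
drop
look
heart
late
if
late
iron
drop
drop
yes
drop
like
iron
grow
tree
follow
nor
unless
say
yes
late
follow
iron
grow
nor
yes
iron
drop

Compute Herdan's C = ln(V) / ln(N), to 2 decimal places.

N = 32, V = 16.
ln(V) = 2.772589, ln(N) = 3.465736
C = 2.772589 / 3.465736 = 0.80

0.80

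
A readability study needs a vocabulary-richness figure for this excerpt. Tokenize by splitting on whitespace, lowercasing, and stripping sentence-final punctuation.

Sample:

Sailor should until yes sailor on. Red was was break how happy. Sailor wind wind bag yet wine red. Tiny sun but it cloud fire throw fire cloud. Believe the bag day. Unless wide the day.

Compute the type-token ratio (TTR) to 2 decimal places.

N = 36 tokens, V = 26 types.
TTR = V / N = 26 / 36 = 0.72

0.72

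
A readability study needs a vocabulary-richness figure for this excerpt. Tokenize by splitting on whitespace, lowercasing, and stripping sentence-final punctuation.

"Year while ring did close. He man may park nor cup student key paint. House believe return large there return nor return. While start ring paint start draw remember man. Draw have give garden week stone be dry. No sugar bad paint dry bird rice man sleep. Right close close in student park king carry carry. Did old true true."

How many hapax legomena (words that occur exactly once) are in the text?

Frequencies: close:3, man:3, paint:3, return:3, while:2, ring:2, did:2, park:2, nor:2, student:2, start:2, draw:2, dry:2, carry:2, true:2, year:1, he:1, may:1, cup:1, key:1, … (21 more, each freq 1)
Hapax (freq=1): bad, be, believe, bird, cup, garden, give, have, he, house, in, key, king, large, may, no, old, remember, rice, right, sleep, stone, sugar, there, week, year

26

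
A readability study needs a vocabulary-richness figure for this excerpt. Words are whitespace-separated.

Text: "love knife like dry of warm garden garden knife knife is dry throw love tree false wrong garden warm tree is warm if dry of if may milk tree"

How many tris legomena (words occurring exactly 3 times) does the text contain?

5

Frequencies: knife:3, dry:3, warm:3, garden:3, tree:3, love:2, of:2, is:2, if:2, like:1, throw:1, false:1, wrong:1, may:1, milk:1
Words with frequency 3: dry, garden, knife, tree, warm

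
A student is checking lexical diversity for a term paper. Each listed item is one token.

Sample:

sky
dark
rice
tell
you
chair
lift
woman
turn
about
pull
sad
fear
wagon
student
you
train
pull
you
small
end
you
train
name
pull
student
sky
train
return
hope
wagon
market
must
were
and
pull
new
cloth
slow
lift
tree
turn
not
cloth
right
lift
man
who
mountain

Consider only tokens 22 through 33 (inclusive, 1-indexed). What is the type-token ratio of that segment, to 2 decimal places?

Segment tokens 22–33: you, train, name, pull, student, sky, train, return, hope, wagon, market, must
Segment N = 12, segment V = 11.
TTR = 11 / 12 = 0.92

0.92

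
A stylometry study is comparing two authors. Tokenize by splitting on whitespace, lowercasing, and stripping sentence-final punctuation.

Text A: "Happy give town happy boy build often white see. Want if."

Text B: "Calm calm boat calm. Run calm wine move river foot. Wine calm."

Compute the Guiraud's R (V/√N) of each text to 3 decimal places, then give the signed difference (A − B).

0.994

A: V=10, N=11, R=3.015
B: V=7, N=12, R=2.021
Difference = 3.015 − 2.021 = 0.994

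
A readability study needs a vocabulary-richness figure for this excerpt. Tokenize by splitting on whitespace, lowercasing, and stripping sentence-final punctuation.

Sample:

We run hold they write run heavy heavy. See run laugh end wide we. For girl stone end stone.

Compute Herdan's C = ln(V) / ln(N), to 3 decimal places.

N = 19, V = 13.
ln(V) = 2.564949, ln(N) = 2.944439
C = 2.564949 / 2.944439 = 0.871

0.871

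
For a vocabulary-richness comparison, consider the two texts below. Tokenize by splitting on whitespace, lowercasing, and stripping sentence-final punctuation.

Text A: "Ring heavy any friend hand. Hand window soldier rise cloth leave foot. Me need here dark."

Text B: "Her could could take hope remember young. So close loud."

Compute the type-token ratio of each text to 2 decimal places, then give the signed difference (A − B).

0.04

TTR(A) = 15/16 = 0.94
TTR(B) = 9/10 = 0.90
Difference = 0.94 − 0.90 = 0.04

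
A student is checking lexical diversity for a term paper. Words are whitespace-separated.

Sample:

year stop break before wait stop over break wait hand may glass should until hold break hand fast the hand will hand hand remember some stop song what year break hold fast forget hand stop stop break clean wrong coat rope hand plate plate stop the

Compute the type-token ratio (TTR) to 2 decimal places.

N = 46 tokens, V = 25 types.
TTR = V / N = 25 / 46 = 0.54

0.54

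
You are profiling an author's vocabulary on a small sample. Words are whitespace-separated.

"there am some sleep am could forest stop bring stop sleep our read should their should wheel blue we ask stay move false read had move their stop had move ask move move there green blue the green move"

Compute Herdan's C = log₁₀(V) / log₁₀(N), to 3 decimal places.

0.844

N = 39, V = 22.
log₁₀(V) = 1.342423, log₁₀(N) = 1.591065
C = 1.342423 / 1.591065 = 0.844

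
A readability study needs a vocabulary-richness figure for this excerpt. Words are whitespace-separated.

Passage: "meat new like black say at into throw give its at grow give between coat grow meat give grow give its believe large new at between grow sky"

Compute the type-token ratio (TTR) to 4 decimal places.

0.5714

N = 28 tokens, V = 16 types.
TTR = V / N = 16 / 28 = 0.5714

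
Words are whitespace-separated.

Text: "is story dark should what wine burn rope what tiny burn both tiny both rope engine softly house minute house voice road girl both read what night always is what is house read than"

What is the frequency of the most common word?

Frequencies: what:4, is:3, both:3, house:3, burn:2, rope:2, tiny:2, read:2, story:1, dark:1, should:1, wine:1, engine:1, softly:1, minute:1, voice:1, road:1, girl:1, night:1, always:1, … (1 more, each freq 1)
Most common: 'what' with frequency 4.

4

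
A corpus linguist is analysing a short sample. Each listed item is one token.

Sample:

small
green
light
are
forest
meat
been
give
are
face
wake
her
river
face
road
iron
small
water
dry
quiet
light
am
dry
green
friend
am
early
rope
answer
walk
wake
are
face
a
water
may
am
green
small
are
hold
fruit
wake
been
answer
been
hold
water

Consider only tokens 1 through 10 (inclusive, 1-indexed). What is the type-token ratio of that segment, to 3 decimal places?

Segment tokens 1–10: small, green, light, are, forest, meat, been, give, are, face
Segment N = 10, segment V = 9.
TTR = 9 / 10 = 0.900

0.900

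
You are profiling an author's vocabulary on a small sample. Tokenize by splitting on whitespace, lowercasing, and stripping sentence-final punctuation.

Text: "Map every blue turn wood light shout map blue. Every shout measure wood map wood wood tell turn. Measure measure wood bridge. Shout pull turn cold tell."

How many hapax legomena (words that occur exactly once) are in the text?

4

Frequencies: wood:5, map:3, turn:3, shout:3, measure:3, every:2, blue:2, tell:2, light:1, bridge:1, pull:1, cold:1
Hapax (freq=1): bridge, cold, light, pull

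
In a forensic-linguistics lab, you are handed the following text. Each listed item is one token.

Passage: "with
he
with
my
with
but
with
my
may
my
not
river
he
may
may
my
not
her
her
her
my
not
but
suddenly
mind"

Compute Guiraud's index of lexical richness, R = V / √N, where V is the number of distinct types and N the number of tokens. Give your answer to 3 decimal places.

2.000

N = 25, V = 10.
√N = 5.000000
R = 10 / 5.000000 = 2.000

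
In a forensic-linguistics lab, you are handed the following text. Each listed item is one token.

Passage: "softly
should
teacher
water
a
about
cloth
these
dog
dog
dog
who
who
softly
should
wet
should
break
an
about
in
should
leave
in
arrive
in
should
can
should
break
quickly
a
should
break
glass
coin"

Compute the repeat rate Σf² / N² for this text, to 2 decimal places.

0.08

Frequencies: should:7, dog:3, break:3, in:3, softly:2, a:2, about:2, who:2, teacher:1, water:1, cloth:1, these:1, wet:1, an:1, leave:1, arrive:1, can:1, quickly:1, glass:1, coin:1
Σf² = 104; N² = 1296
Repeat rate = 104 / 1296 = 0.08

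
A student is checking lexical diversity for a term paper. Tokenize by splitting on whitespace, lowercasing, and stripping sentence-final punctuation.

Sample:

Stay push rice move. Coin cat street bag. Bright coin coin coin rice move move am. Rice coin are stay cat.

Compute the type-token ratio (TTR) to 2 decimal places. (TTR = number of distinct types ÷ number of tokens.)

0.52

N = 21 tokens, V = 11 types.
TTR = V / N = 11 / 21 = 0.52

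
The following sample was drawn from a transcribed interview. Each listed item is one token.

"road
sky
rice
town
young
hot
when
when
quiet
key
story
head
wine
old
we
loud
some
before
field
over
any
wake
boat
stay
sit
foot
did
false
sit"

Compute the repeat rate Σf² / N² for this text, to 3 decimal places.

Frequencies: when:2, sit:2, road:1, sky:1, rice:1, town:1, young:1, hot:1, quiet:1, key:1, story:1, head:1, wine:1, old:1, we:1, loud:1, some:1, before:1, field:1, over:1, … (7 more, each freq 1)
Σf² = 33; N² = 841
Repeat rate = 33 / 841 = 0.039

0.039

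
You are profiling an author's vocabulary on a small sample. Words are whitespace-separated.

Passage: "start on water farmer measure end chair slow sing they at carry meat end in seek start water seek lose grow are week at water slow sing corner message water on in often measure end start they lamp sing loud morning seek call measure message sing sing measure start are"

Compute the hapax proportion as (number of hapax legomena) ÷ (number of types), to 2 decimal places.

0.50

Frequencies: sing:5, start:4, water:4, measure:4, end:3, seek:3, on:2, slow:2, they:2, at:2, in:2, are:2, message:2, farmer:1, chair:1, carry:1, meat:1, lose:1, grow:1, week:1, … (6 more, each freq 1)
Hapax count = 13; type count = 26.
Ratio = 13 / 26 = 0.50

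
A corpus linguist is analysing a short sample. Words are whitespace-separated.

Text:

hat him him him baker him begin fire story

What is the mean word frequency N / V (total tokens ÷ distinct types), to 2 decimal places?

1.50

N = 9 tokens, V = 6 types.
Mean frequency = N / V = 9 / 6 = 1.50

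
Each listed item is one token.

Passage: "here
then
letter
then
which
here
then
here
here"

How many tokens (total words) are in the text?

9

Tokens: here, then, letter, then, which, here, then, here, here
N = 9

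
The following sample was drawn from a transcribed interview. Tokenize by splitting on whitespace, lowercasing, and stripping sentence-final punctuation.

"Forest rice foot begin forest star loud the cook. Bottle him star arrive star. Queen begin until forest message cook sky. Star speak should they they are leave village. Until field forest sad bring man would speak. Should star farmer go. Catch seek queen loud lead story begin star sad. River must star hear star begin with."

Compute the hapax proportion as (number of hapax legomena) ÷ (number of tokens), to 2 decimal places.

0.44

Frequencies: star:8, forest:4, begin:4, loud:2, cook:2, queen:2, until:2, speak:2, should:2, they:2, sad:2, rice:1, foot:1, the:1, bottle:1, him:1, arrive:1, message:1, sky:1, are:1, … (16 more, each freq 1)
Hapax count = 25; token count = 57.
Ratio = 25 / 57 = 0.44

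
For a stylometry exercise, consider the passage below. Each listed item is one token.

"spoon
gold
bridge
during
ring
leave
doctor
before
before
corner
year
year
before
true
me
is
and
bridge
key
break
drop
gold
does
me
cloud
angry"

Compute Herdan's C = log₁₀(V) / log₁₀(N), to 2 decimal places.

0.92

N = 26, V = 20.
log₁₀(V) = 1.301030, log₁₀(N) = 1.414973
C = 1.301030 / 1.414973 = 0.92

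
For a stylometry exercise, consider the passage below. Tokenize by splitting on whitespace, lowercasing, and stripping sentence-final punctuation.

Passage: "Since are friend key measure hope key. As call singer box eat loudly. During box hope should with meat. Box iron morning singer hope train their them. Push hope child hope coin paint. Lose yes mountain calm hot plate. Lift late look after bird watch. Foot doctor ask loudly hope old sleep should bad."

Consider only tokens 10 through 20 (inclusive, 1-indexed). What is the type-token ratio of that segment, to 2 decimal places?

0.82

Segment tokens 10–20: singer, box, eat, loudly, during, box, hope, should, with, meat, box
Segment N = 11, segment V = 9.
TTR = 9 / 11 = 0.82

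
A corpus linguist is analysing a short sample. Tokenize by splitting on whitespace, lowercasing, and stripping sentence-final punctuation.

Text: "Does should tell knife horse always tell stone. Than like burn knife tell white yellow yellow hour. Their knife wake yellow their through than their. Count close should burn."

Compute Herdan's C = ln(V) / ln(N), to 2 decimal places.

N = 29, V = 18.
ln(V) = 2.890372, ln(N) = 3.367296
C = 2.890372 / 3.367296 = 0.86

0.86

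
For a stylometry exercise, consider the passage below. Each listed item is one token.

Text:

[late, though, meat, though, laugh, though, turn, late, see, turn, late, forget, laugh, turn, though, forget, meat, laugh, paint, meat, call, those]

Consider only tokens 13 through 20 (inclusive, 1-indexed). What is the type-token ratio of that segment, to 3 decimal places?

0.750

Segment tokens 13–20: laugh, turn, though, forget, meat, laugh, paint, meat
Segment N = 8, segment V = 6.
TTR = 6 / 8 = 0.750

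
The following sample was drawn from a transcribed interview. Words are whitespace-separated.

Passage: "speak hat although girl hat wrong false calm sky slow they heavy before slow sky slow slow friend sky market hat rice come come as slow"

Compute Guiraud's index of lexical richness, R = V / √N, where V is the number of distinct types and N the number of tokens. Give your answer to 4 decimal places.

3.3340

N = 26, V = 17.
√N = 5.099020
R = 17 / 5.099020 = 3.3340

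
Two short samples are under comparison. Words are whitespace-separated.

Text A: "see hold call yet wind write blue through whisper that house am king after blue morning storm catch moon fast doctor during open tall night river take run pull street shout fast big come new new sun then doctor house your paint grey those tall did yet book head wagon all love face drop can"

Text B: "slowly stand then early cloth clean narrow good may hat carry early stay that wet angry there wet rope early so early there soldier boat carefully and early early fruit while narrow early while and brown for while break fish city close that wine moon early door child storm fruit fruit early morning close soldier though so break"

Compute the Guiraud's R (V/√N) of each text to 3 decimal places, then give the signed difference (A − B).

1.614

A: V=48, N=55, R=6.472
B: V=37, N=58, R=4.858
Difference = 6.472 − 4.858 = 1.614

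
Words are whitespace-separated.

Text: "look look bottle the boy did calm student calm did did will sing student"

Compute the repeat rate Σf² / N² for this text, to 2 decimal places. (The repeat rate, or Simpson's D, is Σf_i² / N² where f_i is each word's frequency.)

0.13

Frequencies: did:3, look:2, calm:2, student:2, bottle:1, the:1, boy:1, will:1, sing:1
Σf² = 26; N² = 196
Repeat rate = 26 / 196 = 0.13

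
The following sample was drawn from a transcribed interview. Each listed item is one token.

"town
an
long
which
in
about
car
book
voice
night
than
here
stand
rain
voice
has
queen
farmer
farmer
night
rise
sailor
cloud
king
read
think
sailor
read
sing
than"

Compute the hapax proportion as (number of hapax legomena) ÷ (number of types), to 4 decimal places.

0.7500

Frequencies: voice:2, night:2, than:2, farmer:2, sailor:2, read:2, town:1, an:1, long:1, which:1, in:1, about:1, car:1, book:1, here:1, stand:1, rain:1, has:1, queen:1, rise:1, … (4 more, each freq 1)
Hapax count = 18; type count = 24.
Ratio = 18 / 24 = 0.7500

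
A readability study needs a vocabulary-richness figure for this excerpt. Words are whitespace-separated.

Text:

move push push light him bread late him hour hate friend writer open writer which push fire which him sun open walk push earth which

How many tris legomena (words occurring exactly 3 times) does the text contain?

Frequencies: push:4, him:3, which:3, writer:2, open:2, move:1, light:1, bread:1, late:1, hour:1, hate:1, friend:1, fire:1, sun:1, walk:1, earth:1
Words with frequency 3: him, which

2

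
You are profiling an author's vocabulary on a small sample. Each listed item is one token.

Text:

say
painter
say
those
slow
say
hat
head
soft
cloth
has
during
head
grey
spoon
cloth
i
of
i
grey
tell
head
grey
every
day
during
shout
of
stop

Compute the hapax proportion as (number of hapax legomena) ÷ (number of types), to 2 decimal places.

0.63

Frequencies: say:3, head:3, grey:3, cloth:2, during:2, i:2, of:2, painter:1, those:1, slow:1, hat:1, soft:1, has:1, spoon:1, tell:1, every:1, day:1, shout:1, stop:1
Hapax count = 12; type count = 19.
Ratio = 12 / 19 = 0.63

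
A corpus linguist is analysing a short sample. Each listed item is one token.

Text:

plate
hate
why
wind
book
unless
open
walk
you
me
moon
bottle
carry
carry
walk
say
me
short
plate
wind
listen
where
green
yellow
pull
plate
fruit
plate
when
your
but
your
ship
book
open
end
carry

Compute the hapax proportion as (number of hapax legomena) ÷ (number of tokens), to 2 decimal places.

0.49

Frequencies: plate:4, carry:3, wind:2, book:2, open:2, walk:2, me:2, your:2, hate:1, why:1, unless:1, you:1, moon:1, bottle:1, say:1, short:1, listen:1, where:1, green:1, yellow:1, … (6 more, each freq 1)
Hapax count = 18; token count = 37.
Ratio = 18 / 37 = 0.49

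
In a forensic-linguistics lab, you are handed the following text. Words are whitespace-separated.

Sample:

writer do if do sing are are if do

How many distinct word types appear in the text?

Distinct types: {are, do, if, sing, writer}
V = 5

5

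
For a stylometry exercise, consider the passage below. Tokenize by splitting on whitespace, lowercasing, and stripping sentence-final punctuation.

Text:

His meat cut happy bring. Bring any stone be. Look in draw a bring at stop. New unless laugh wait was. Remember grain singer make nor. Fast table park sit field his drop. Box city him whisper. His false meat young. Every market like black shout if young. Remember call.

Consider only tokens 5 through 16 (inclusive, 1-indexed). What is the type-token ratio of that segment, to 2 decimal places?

Segment tokens 5–16: bring, bring, any, stone, be, look, in, draw, a, bring, at, stop
Segment N = 12, segment V = 10.
TTR = 10 / 12 = 0.83

0.83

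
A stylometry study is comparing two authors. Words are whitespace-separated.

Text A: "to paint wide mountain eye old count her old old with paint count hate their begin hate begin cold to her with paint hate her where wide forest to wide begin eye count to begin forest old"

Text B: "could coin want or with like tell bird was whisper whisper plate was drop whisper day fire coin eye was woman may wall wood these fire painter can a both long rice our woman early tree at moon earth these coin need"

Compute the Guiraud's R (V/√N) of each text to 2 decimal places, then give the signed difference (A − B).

-2.62

A: V=15, N=37, R=2.47
B: V=33, N=42, R=5.09
Difference = 2.47 − 5.09 = -2.62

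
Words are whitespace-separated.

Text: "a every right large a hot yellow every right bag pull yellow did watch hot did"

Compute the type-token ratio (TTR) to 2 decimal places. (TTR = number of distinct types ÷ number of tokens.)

N = 16 tokens, V = 10 types.
TTR = V / N = 10 / 16 = 0.63

0.63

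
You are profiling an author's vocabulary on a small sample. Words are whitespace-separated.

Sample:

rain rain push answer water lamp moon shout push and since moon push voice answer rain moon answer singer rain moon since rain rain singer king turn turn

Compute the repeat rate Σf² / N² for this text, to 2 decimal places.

0.11

Frequencies: rain:6, moon:4, push:3, answer:3, since:2, singer:2, turn:2, water:1, lamp:1, shout:1, and:1, voice:1, king:1
Σf² = 88; N² = 784
Repeat rate = 88 / 784 = 0.11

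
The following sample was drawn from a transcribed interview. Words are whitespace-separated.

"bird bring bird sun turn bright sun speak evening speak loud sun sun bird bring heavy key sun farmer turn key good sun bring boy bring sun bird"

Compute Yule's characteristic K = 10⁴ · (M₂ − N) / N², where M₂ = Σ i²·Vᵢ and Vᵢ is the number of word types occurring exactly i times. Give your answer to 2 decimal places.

918.37

Frequencies: sun:7, bird:4, bring:4, turn:2, speak:2, key:2, bright:1, evening:1, loud:1, heavy:1, farmer:1, good:1, boy:1
N = 28. Frequency spectrum: V_1=7, V_2=3, V_4=2, V_7=1
M₂ = 1²·7 + 2²·3 + 4²·2 + 7²·1 = 100
K = 10000 × (100 − 28) / 28² = 918.37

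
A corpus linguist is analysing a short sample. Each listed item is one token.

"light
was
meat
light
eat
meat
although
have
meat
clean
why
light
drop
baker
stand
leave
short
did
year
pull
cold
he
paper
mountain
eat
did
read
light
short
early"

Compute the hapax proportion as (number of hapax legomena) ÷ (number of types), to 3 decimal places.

0.773

Frequencies: light:4, meat:3, eat:2, short:2, did:2, was:1, although:1, have:1, clean:1, why:1, drop:1, baker:1, stand:1, leave:1, year:1, pull:1, cold:1, he:1, paper:1, mountain:1, … (2 more, each freq 1)
Hapax count = 17; type count = 22.
Ratio = 17 / 22 = 0.773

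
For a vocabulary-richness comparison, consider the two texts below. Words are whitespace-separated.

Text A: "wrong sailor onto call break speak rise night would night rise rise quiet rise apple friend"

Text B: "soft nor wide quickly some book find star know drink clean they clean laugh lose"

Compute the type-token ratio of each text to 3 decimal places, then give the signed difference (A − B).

-0.183

TTR(A) = 12/16 = 0.750
TTR(B) = 14/15 = 0.933
Difference = 0.750 − 0.933 = -0.183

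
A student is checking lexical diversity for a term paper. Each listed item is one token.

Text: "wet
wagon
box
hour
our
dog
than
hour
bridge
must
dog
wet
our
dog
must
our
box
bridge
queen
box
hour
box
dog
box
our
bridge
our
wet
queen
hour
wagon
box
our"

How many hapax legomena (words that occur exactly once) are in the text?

Frequencies: box:6, our:6, hour:4, dog:4, wet:3, bridge:3, wagon:2, must:2, queen:2, than:1
Hapax (freq=1): than

1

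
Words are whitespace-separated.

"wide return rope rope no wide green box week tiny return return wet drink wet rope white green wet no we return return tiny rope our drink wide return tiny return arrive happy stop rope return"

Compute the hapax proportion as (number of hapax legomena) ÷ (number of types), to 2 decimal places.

0.50

Frequencies: return:8, rope:5, wide:3, tiny:3, wet:3, no:2, green:2, drink:2, box:1, week:1, white:1, we:1, our:1, arrive:1, happy:1, stop:1
Hapax count = 8; type count = 16.
Ratio = 8 / 16 = 0.50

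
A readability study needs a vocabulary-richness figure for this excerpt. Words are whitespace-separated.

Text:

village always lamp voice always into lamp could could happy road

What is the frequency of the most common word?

Frequencies: always:2, lamp:2, could:2, village:1, voice:1, into:1, happy:1, road:1
Most common: 'always' with frequency 2.

2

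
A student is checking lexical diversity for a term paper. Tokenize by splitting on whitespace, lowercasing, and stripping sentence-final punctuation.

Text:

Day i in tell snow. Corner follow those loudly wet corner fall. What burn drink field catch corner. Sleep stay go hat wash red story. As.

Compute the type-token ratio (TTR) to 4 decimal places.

0.9231

N = 26 tokens, V = 24 types.
TTR = V / N = 24 / 26 = 0.9231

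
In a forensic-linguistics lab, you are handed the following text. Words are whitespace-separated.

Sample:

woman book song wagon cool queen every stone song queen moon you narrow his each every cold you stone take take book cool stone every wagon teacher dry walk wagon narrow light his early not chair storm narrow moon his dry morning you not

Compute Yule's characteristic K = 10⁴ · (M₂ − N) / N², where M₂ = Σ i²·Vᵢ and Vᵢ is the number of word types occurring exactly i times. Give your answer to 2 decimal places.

Frequencies: wagon:3, every:3, stone:3, you:3, narrow:3, his:3, book:2, song:2, cool:2, queen:2, moon:2, take:2, dry:2, not:2, woman:1, each:1, cold:1, teacher:1, walk:1, light:1, … (4 more, each freq 1)
N = 44. Frequency spectrum: V_1=10, V_2=8, V_3=6
M₂ = 1²·10 + 2²·8 + 3²·6 = 96
K = 10000 × (96 − 44) / 44² = 268.60

268.60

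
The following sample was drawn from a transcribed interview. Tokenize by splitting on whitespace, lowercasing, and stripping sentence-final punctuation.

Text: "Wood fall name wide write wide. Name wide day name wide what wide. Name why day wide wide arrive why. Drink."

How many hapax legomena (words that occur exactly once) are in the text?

6

Frequencies: wide:7, name:4, day:2, why:2, wood:1, fall:1, write:1, what:1, arrive:1, drink:1
Hapax (freq=1): arrive, drink, fall, what, wood, write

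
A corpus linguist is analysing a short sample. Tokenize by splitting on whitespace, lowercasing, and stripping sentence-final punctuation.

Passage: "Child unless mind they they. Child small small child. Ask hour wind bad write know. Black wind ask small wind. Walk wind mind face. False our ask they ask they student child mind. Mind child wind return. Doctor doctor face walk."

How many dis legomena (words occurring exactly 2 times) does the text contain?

3

Frequencies: child:5, wind:5, mind:4, they:4, ask:4, small:3, walk:2, face:2, doctor:2, unless:1, hour:1, bad:1, write:1, know:1, black:1, false:1, our:1, student:1, return:1
Words with frequency 2: doctor, face, walk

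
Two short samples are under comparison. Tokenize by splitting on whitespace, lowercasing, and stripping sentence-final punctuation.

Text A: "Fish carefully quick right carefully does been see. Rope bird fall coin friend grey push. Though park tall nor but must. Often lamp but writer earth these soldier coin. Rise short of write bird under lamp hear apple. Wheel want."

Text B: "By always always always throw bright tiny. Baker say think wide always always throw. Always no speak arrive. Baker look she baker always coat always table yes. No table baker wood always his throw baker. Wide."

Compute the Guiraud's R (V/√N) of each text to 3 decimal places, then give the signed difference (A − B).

2.367

A: V=35, N=40, R=5.534
B: V=19, N=36, R=3.167
Difference = 5.534 − 3.167 = 2.367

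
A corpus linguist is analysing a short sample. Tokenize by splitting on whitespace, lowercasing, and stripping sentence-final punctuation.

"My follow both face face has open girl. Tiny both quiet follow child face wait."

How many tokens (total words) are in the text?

15

Tokens: my, follow, both, face, face, has, open, girl, tiny, both, quiet, follow, child, face, wait
N = 15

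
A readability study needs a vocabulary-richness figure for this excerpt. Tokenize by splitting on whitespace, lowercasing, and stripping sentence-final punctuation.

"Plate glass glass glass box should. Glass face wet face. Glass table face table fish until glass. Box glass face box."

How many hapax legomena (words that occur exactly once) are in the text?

Frequencies: glass:7, face:4, box:3, table:2, plate:1, should:1, wet:1, fish:1, until:1
Hapax (freq=1): fish, plate, should, until, wet

5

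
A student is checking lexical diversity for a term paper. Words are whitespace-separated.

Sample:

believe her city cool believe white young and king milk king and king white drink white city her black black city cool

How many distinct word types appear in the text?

11

Distinct types: {and, believe, black, city, cool, drink, her, king, milk, white, young}
V = 11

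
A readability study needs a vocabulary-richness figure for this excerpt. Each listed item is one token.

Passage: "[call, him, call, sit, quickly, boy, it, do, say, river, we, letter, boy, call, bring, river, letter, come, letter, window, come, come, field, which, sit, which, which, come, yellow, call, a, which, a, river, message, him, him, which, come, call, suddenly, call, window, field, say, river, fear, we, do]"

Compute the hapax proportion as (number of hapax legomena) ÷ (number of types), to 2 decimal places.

0.33

Frequencies: call:6, come:5, which:5, river:4, him:3, letter:3, sit:2, boy:2, do:2, say:2, we:2, window:2, field:2, a:2, quickly:1, it:1, bring:1, yellow:1, message:1, suddenly:1, … (1 more, each freq 1)
Hapax count = 7; type count = 21.
Ratio = 7 / 21 = 0.33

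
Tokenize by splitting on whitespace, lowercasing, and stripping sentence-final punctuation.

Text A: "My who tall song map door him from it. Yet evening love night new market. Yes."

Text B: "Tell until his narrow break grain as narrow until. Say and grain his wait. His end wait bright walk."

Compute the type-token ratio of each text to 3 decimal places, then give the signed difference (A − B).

0.316

TTR(A) = 16/16 = 1.000
TTR(B) = 13/19 = 0.684
Difference = 1.000 − 0.684 = 0.316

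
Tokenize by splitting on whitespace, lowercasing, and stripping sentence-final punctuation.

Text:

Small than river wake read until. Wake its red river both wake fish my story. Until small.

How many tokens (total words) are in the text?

Tokens: small, than, river, wake, read, until, wake, its, red, river, both, wake, fish, my, story, until, small
N = 17

17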